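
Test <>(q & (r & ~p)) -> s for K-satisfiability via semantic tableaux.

1. <>(q & (r & ~p)) -> s, 0
2. s, 0

Yes, satisfiable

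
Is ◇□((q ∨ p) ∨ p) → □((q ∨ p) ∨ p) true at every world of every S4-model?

Not valid

Tableau for the negation ¬(◇□((q ∨ p) ∨ p) → □((q ∨ p) ∨ p)):
1. ¬(◇□((q ∨ p) ∨ p) → □((q ∨ p) ∨ p)), w0
2. ◇□((q ∨ p) ∨ p), w0   [¬→-rule on 1]
3. ¬□((q ∨ p) ∨ p), w0   [¬→-rule on 1]
4. □((q ∨ p) ∨ p), w1   [◇-rule on 2: fresh world w1, w0Rw1]
5. (q ∨ p) ∨ p, w1   [□-rule on 4 via w1Rw1]
6. p, w1   [∨-rule on 5 (branches; this branch)]
7. ¬((q ∨ p) ∨ p), w2   [¬□-rule on 3: fresh world w2, w0Rw2]
8. ¬(q ∨ p), w2   [¬∨-rule on 7]
9. ¬p, w2   [¬∨-rule on 7]
10. ¬q, w2   [¬∨-rule on 8]
Accessibility: w0Rw0, w0Rw1, w0Rw2, w1Rw1, w2Rw2
The negation has an open branch (countermodel exists).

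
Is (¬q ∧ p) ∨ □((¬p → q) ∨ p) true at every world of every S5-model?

Invalid (countermodel exists)

Tableau for the negation ¬((¬q ∧ p) ∨ □((¬p → q) ∨ p)):
1. ¬((¬q ∧ p) ∨ □((¬p → q) ∨ p)), 0
2. ¬(¬q ∧ p), 0
3. ¬□((¬p → q) ∨ p), 0
4. ¬p, 0
5. ¬((¬p → q) ∨ p), 1
6. ¬(¬p → q), 1
7. ¬p, 1
8. ¬q, 1
Accessibility: 0R0, 0R1, 1R0, 1R1
The negation has an open branch (countermodel exists).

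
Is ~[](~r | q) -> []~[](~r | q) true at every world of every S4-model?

Invalid (countermodel exists)

Tableau for the negation ~(~[](~r | q) -> []~[](~r | q)):
1. ~(~[](~r | q) -> []~[](~r | q)), 0
2. ~[](~r | q), 0   [~->-rule on 1]
3. ~[]~[](~r | q), 0   [~->-rule on 1]
4. ~(~r | q), 1   [~[]-rule on 2: fresh world 1, 0R1]
5. r, 1   [~|-rule on 4]
6. ~q, 1   [~|-rule on 4]
7. [](~r | q), 2   [~[]-rule on 3: fresh world 2, 0R2]
8. ~r | q, 2   [[]-rule on 7 via 2R2]
9. q, 2   [|-rule on 8 (branches; this branch)]
Accessibility: 0R0, 0R1, 0R2, 1R1, 2R2
The negation has an open branch (countermodel exists).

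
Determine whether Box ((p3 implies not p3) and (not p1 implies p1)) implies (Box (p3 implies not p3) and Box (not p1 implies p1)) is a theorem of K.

Tableau for the negation not (Box ((p3 implies not p3) and (not p1 implies p1)) implies (Box (p3 implies not p3) and Box (not p1 implies p1))):
1. not (Box ((p3 implies not p3) and (not p1 implies p1)) implies (Box (p3 implies not p3) and Box (not p1 implies p1))), u
2. Box ((p3 implies not p3) and (not p1 implies p1)), u   [neg-implies-rule on 1]
3. not (Box (p3 implies not p3) and Box (not p1 implies p1)), u   [neg-implies-rule on 1]
4. not Box (not p1 implies p1), u   [neg-and-rule on 3 (branches; this branch)]
5. not (not p1 implies p1), v   [neg-Box-rule on 4: fresh world v, uRv]
6. not p1, v   [neg-implies-rule on 5]
7. (p3 implies not p3) and (not p1 implies p1), v   [Box-rule on 2 via uRv]
8. p3 implies not p3, v   [and-rule on 7]
9. not p1 implies p1, v   [and-rule on 7]
10. not p3, v   [implies-rule on 8 (branches; this branch)]
11. p1, v   [implies-rule on 9 (branches; this branch)]
Accessibility: uRv
Branch closes: p1 and not p1 both at v.
All branches of the negation close; one closing branch shown above.

Valid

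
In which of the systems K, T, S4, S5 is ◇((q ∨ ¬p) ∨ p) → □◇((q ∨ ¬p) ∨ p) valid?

K-tableau for the negation ¬(◇((q ∨ ¬p) ∨ p) → □◇((q ∨ ¬p) ∨ p)):
1. ¬(◇((q ∨ ¬p) ∨ p) → □◇((q ∨ ¬p) ∨ p)), u
2. ◇((q ∨ ¬p) ∨ p), u
3. ¬□◇((q ∨ ¬p) ∨ p), u
4. (q ∨ ¬p) ∨ p, v
5. p, v
6. ¬◇((q ∨ ¬p) ∨ p), w
Accessibility: uRv, uRw
Complete open branch: countermodel on a K-frame, so not valid in K.
T-tableau for the negation ¬(◇((q ∨ ¬p) ∨ p) → □◇((q ∨ ¬p) ∨ p)):
1. ¬(◇((q ∨ ¬p) ∨ p) → □◇((q ∨ ¬p) ∨ p)), u
2. ◇((q ∨ ¬p) ∨ p), u
3. ¬□◇((q ∨ ¬p) ∨ p), u
4. (q ∨ ¬p) ∨ p, v
5. q ∨ ¬p, v
6. ¬p, v
7. ¬◇((q ∨ ¬p) ∨ p), w
8. ¬((q ∨ ¬p) ∨ p), w
9. ¬(q ∨ ¬p), w
10. ¬p, w
11. ¬q, w
12. p, w
Accessibility: uRu, uRv, uRw, vRv, wRw
Branch closes: p and ¬p both at w.
Every branch closes (one shown): valid in T, hence also in S4, S5 (every theorem of T is a theorem of S4 and S5).

T, S4, S5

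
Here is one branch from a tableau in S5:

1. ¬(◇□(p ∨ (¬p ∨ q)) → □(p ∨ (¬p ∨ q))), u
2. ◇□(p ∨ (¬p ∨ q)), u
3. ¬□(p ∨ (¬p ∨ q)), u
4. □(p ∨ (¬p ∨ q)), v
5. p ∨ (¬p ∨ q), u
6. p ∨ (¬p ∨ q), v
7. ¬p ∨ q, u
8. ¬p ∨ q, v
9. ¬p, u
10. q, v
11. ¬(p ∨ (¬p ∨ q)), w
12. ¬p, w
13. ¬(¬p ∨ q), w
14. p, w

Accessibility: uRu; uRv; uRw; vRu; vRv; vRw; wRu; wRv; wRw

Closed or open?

Both p and ¬p appear at w.

Yes, closed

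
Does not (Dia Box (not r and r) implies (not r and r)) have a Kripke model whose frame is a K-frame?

Satisfiable

1. not (Dia Box (not r and r) implies (not r and r)), u
2. Dia Box (not r and r), u   [neg-implies-rule on 1]
3. not (not r and r), u   [neg-implies-rule on 1]
4. not r, u   [neg-and-rule on 3 (branches; this branch)]
5. Box (not r and r), v   [Dia-rule on 2: fresh world v, uRv]
Accessibility: uRv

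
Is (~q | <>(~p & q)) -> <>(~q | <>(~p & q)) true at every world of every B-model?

Tableau for the negation ~((~q | <>(~p & q)) -> <>(~q | <>(~p & q))):
1. ~((~q | <>(~p & q)) -> <>(~q | <>(~p & q))), w0
2. ~q | <>(~p & q), w0
3. ~<>(~q | <>(~p & q)), w0
4. ~(~q | <>(~p & q)), w0
5. q, w0
6. ~<>(~p & q), w0
7. ~(~p & q), w0
8. <>(~p & q), w0
9. p, w0
10. ~p & q, w1
11. ~p, w1
12. q, w1
13. ~(~q | <>(~p & q)), w1
14. ~<>(~p & q), w1
15. ~(~p & q), w1
16. ~q, w1
Accessibility: w0Rw0, w0Rw1, w1Rw0, w1Rw1
Branch closes: q and ~q both at w1.
All branches of the negation close; one closing branch shown above.

Yes, valid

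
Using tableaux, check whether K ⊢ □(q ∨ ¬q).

Valid

Tableau for the negation ¬□(q ∨ ¬q):
1. ¬□(q ∨ ¬q), u
2. ¬(q ∨ ¬q), v   [¬□-rule on 1: fresh world v, uRv]
3. ¬q, v   [¬∨-rule on 2]
4. q, v   [¬∨-rule on 2]
Accessibility: uRv
Branch closes: q and ¬q both at v.
Every branch of the negation's tableau closes; the branch above is one of them.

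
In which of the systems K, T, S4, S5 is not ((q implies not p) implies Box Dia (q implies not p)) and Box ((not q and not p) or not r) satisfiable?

S4-tableau for the formula:
1. not ((q implies not p) implies Box Dia (q implies not p)) and Box ((not q and not p) or not r), 0
2. not ((q implies not p) implies Box Dia (q implies not p)), 0   [and-rule on 1]
3. Box ((not q and not p) or not r), 0   [and-rule on 1]
4. q implies not p, 0   [neg-implies-rule on 2]
5. not Box Dia (q implies not p), 0   [neg-implies-rule on 2]
6. (not q and not p) or not r, 0   [Box-rule on 3 via 0R0]
7. not p, 0   [implies-rule on 4 (branches; this branch)]
8. not r, 0   [or-rule on 6 (branches; this branch)]
9. not Dia (q implies not p), 1   [neg-Box-rule on 5: fresh world 1, 0R1]
10. (not q and not p) or not r, 1   [Box-rule on 3 via 0R1]
11. not (q implies not p), 1   [neg-Dia-rule on 9 via 1R1]
12. q, 1   [neg-implies-rule on 11]
13. p, 1   [neg-implies-rule on 11]
14. not r, 1   [or-rule on 10 (branches; this branch)]
Accessibility: 0R0, 0R1, 1R1
Complete open branch: satisfiable in S4, hence also in K, T (this S4-model is also a K-model and a T-model).
S5-tableau for the formula:
1. not ((q implies not p) implies Box Dia (q implies not p)) and Box ((not q and not p) or not r), 0
2. not ((q implies not p) implies Box Dia (q implies not p)), 0   [and-rule on 1]
3. Box ((not q and not p) or not r), 0   [and-rule on 1]
4. q implies not p, 0   [neg-implies-rule on 2]
5. not Box Dia (q implies not p), 0   [neg-implies-rule on 2]
6. (not q and not p) or not r, 0   [Box-rule on 3 via 0R0]
7. not p, 0   [implies-rule on 4 (branches; this branch)]
8. not q and not p, 0   [or-rule on 6 (branches; this branch)]
9. not q, 0   [and-rule on 8]
10. not Dia (q implies not p), 1   [neg-Box-rule on 5: fresh world 1, 0R1]
11. (not q and not p) or not r, 1   [Box-rule on 3 via 0R1]
12. not (q implies not p), 0   [neg-Dia-rule on 10 via 1R0]
13. q, 0   [neg-implies-rule on 12]
14. p, 0   [neg-implies-rule on 12]
Accessibility: 0R0, 0R1, 1R0, 1R1
Branch closes: q and not q both at 0.
Every branch closes (one shown): unsatisfiable in S5.

K, T, S4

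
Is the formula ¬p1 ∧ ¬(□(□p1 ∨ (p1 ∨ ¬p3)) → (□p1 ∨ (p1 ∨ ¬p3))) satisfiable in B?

Unsatisfiable (every branch closes)

1. ¬p1 ∧ ¬(□(□p1 ∨ (p1 ∨ ¬p3)) → (□p1 ∨ (p1 ∨ ¬p3))), u
2. ¬p1, u
3. ¬(□(□p1 ∨ (p1 ∨ ¬p3)) → (□p1 ∨ (p1 ∨ ¬p3))), u
4. □(□p1 ∨ (p1 ∨ ¬p3)), u
5. ¬(□p1 ∨ (p1 ∨ ¬p3)), u
6. ¬□p1, u
7. ¬(p1 ∨ ¬p3), u
8. p3, u
9. □p1 ∨ (p1 ∨ ¬p3), u
10. p1 ∨ ¬p3, u
11. ¬p3, u
Accessibility: uRu
Branch closes: p3 and ¬p3 both at u.
Every branch closes; the branch above is one of them.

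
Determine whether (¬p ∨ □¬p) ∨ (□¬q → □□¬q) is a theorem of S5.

Valid

Tableau for the negation ¬((¬p ∨ □¬p) ∨ (□¬q → □□¬q)):
1. ¬((¬p ∨ □¬p) ∨ (□¬q → □□¬q)), w0
2. ¬(¬p ∨ □¬p), w0
3. ¬(□¬q → □□¬q), w0
4. p, w0
5. ¬□¬p, w0
6. □¬q, w0
7. ¬□□¬q, w0
8. ¬q, w0
9. p, w1
10. ¬q, w1
11. ¬□¬q, w2
12. ¬q, w2
13. q, w3
14. ¬q, w3
Accessibility: w0Rw0, w0Rw1, w0Rw2, w0Rw3, w1Rw0, w1Rw1, w1Rw2, w1Rw3, w2Rw0, w2Rw1, w2Rw2, w2Rw3, w3Rw0, w3Rw1, w3Rw2, w3Rw3
Branch closes: q and ¬q both at w3.
All branches of the negation close; one closing branch shown above.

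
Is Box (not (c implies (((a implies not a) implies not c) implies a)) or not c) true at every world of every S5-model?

Tableau for the negation not Box (not (c implies (((a implies not a) implies not c) implies a)) or not c):
1. not Box (not (c implies (((a implies not a) implies not c) implies a)) or not c), 0
2. not (not (c implies (((a implies not a) implies not c) implies a)) or not c), 1
3. c implies (((a implies not a) implies not c) implies a), 1
4. c, 1
5. ((a implies not a) implies not c) implies a, 1
6. a, 1
Accessibility: 0R0, 0R1, 1R0, 1R1
The negation has an open branch (countermodel exists).

Invalid (countermodel exists)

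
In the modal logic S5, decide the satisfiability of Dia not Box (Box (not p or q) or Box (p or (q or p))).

1. Dia not Box (Box (not p or q) or Box (p or (q or p))), 0
2. not Box (Box (not p or q) or Box (p or (q or p))), 1
3. not (Box (not p or q) or Box (p or (q or p))), 2
4. not Box (not p or q), 2
5. not Box (p or (q or p)), 2
6. not (not p or q), 3
7. p, 3
8. not q, 3
9. not (p or (q or p)), 4
10. not p, 4
11. not (q or p), 4
12. not q, 4
Accessibility: 0R0, 0R1, 0R2, 0R3, 0R4, 1R0, 1R1, 1R2, 1R3, 1R4, 2R0, 2R1, 2R2, 2R3, 2R4, 3R0, 3R1, 3R2, 3R3, 3R4, 4R0, 4R1, 4R2, 4R3, 4R4

Satisfiable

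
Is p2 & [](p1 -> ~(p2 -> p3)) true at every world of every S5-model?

Tableau for the negation ~(p2 & [](p1 -> ~(p2 -> p3))):
1. ~(p2 & [](p1 -> ~(p2 -> p3))), w0
2. ~[](p1 -> ~(p2 -> p3)), w0   [~&-rule on 1 (branches; this branch)]
3. ~(p1 -> ~(p2 -> p3)), w1   [~[]-rule on 2: fresh world w1, w0Rw1]
4. p1, w1   [~->-rule on 3]
5. p2 -> p3, w1   [~->-rule on 3]
6. p3, w1   [->-rule on 5 (branches; this branch)]
Accessibility: w0Rw0, w0Rw1, w1Rw0, w1Rw1
The negation has an open branch (countermodel exists).

No, not valid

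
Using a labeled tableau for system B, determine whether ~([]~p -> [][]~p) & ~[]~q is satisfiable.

1. ~([]~p -> [][]~p) & ~[]~q, w0
2. ~([]~p -> [][]~p), w0
3. ~[]~q, w0
4. []~p, w0
5. ~[][]~p, w0
6. ~p, w0
7. q, w1
8. ~p, w1
9. ~[]~p, w2
10. ~p, w2
11. p, w3
Accessibility: w0Rw0, w0Rw1, w0Rw2, w1Rw0, w1Rw1, w2Rw0, w2Rw2, w2Rw3, w3Rw2, w3Rw3

Yes, satisfiable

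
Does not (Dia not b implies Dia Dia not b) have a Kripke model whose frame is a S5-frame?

1. not (Dia not b implies Dia Dia not b), 0
2. Dia not b, 0
3. not Dia Dia not b, 0
4. not Dia not b, 0
5. b, 0
6. not b, 1
7. not Dia not b, 1
8. b, 1
Accessibility: 0R0, 0R1, 1R0, 1R1
Branch closes: b and not b both at 1.
Every branch closes; the branch above is one of them.

No, unsatisfiable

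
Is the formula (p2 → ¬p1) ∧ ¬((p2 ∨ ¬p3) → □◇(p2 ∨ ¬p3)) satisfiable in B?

Unsatisfiable (every branch closes)

1. (p2 → ¬p1) ∧ ¬((p2 ∨ ¬p3) → □◇(p2 ∨ ¬p3)), u
2. p2 → ¬p1, u
3. ¬((p2 ∨ ¬p3) → □◇(p2 ∨ ¬p3)), u
4. p2 ∨ ¬p3, u
5. ¬□◇(p2 ∨ ¬p3), u
6. ¬p1, u
7. ¬p3, u
8. ¬◇(p2 ∨ ¬p3), v
9. ¬(p2 ∨ ¬p3), u
10. ¬p2, u
11. p3, u
Accessibility: uRu, uRv, vRu, vRv
Branch closes: p3 and ¬p3 both at u.
(One branch shown.) All branches close.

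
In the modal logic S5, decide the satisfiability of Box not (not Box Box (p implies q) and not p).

1. Box not (not Box Box (p implies q) and not p), 0
2. not (not Box Box (p implies q) and not p), 0
3. p, 0
Accessibility: 0R0

Yes, satisfiable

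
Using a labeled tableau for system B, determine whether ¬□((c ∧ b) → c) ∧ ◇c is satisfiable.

1. ¬□((c ∧ b) → c) ∧ ◇c, u
2. ¬□((c ∧ b) → c), u
3. ◇c, u
4. ¬((c ∧ b) → c), v
5. c ∧ b, v
6. ¬c, v
7. c, v
8. b, v
Accessibility: uRu, uRv, vRu, vRv
Branch closes: c and ¬c both at v.
Every branch closes; the branch above is one of them.

No, unsatisfiable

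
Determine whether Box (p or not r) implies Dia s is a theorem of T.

Not valid

Tableau for the negation not (Box (p or not r) implies Dia s):
1. not (Box (p or not r) implies Dia s), u
2. Box (p or not r), u   [neg-implies-rule on 1]
3. not Dia s, u   [neg-implies-rule on 1]
4. p or not r, u   [Box-rule on 2 via uRu]
5. not s, u   [neg-Dia-rule on 3 via uRu]
6. not r, u   [or-rule on 4 (branches; this branch)]
Accessibility: uRu
The negation has an open branch (countermodel exists).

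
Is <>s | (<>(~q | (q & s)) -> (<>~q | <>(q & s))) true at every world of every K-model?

Tableau for the negation ~(<>s | (<>(~q | (q & s)) -> (<>~q | <>(q & s)))):
1. ~(<>s | (<>(~q | (q & s)) -> (<>~q | <>(q & s)))), w0
2. ~<>s, w0   [~|-rule on 1]
3. ~(<>(~q | (q & s)) -> (<>~q | <>(q & s))), w0   [~|-rule on 1]
4. <>(~q | (q & s)), w0   [~->-rule on 3]
5. ~(<>~q | <>(q & s)), w0   [~->-rule on 3]
6. ~<>~q, w0   [~|-rule on 5]
7. ~<>(q & s), w0   [~|-rule on 5]
8. ~q | (q & s), w1   [<>-rule on 4: fresh world w1, w0Rw1]
9. ~s, w1   [~<>-rule on 2 via w0Rw1]
10. q, w1   [~<>-rule on 6 via w0Rw1]
11. ~(q & s), w1   [~<>-rule on 7 via w0Rw1]
12. q & s, w1   [|-rule on 8 (branches; this branch)]
13. s, w1   [&-rule on 12]
Accessibility: w0Rw1
Branch closes: s and ~s both at w1.
Every branch of the negation's tableau closes; the branch above is one of them.

Valid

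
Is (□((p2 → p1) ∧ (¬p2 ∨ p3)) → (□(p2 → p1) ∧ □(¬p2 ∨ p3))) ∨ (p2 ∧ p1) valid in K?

Yes, valid

Tableau for the negation ¬((□((p2 → p1) ∧ (¬p2 ∨ p3)) → (□(p2 → p1) ∧ □(¬p2 ∨ p3))) ∨ (p2 ∧ p1)):
1. ¬((□((p2 → p1) ∧ (¬p2 ∨ p3)) → (□(p2 → p1) ∧ □(¬p2 ∨ p3))) ∨ (p2 ∧ p1)), u
2. ¬(□((p2 → p1) ∧ (¬p2 ∨ p3)) → (□(p2 → p1) ∧ □(¬p2 ∨ p3))), u
3. ¬(p2 ∧ p1), u
4. □((p2 → p1) ∧ (¬p2 ∨ p3)), u
5. ¬(□(p2 → p1) ∧ □(¬p2 ∨ p3)), u
6. ¬p1, u
7. ¬□(¬p2 ∨ p3), u
8. ¬(¬p2 ∨ p3), v
9. p2, v
10. ¬p3, v
11. (p2 → p1) ∧ (¬p2 ∨ p3), v
12. p2 → p1, v
13. ¬p2 ∨ p3, v
14. p1, v
15. p3, v
Accessibility: uRv
Branch closes: p3 and ¬p3 both at v.
Every branch of the negation's tableau closes; the branch above is one of them.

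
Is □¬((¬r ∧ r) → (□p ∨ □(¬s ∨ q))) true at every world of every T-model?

Tableau for the negation ¬□¬((¬r ∧ r) → (□p ∨ □(¬s ∨ q))):
1. ¬□¬((¬r ∧ r) → (□p ∨ □(¬s ∨ q))), w0
2. (¬r ∧ r) → (□p ∨ □(¬s ∨ q)), w1
3. □p ∨ □(¬s ∨ q), w1
4. □(¬s ∨ q), w1
5. ¬s ∨ q, w1
6. q, w1
Accessibility: w0Rw0, w0Rw1, w1Rw1
The negation has an open branch (countermodel exists).

Invalid (countermodel exists)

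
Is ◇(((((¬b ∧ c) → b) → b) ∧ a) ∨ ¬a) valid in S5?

Tableau for the negation ¬◇(((((¬b ∧ c) → b) → b) ∧ a) ∨ ¬a):
1. ¬◇(((((¬b ∧ c) → b) → b) ∧ a) ∨ ¬a), 0
2. ¬(((((¬b ∧ c) → b) → b) ∧ a) ∨ ¬a), 0
3. ¬((((¬b ∧ c) → b) → b) ∧ a), 0
4. a, 0
5. ¬(((¬b ∧ c) → b) → b), 0
6. (¬b ∧ c) → b, 0
7. ¬b, 0
8. ¬(¬b ∧ c), 0
9. ¬c, 0
Accessibility: 0R0
The negation has an open branch (countermodel exists).

No, not valid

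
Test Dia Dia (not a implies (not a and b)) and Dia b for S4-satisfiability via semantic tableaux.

Satisfiable (open branch found)

1. Dia Dia (not a implies (not a and b)) and Dia b, w0
2. Dia Dia (not a implies (not a and b)), w0
3. Dia b, w0
4. Dia (not a implies (not a and b)), w1
5. b, w2
6. not a implies (not a and b), w3
7. not a and b, w3
8. not a, w3
9. b, w3
Accessibility: w0Rw0, w0Rw1, w0Rw2, w0Rw3, w1Rw1, w1Rw3, w2Rw2, w3Rw3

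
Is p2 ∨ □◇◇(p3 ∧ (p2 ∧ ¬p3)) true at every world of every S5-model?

Tableau for the negation ¬(p2 ∨ □◇◇(p3 ∧ (p2 ∧ ¬p3))):
1. ¬(p2 ∨ □◇◇(p3 ∧ (p2 ∧ ¬p3))), u
2. ¬p2, u   [¬∨-rule on 1]
3. ¬□◇◇(p3 ∧ (p2 ∧ ¬p3)), u   [¬∨-rule on 1]
4. ¬◇◇(p3 ∧ (p2 ∧ ¬p3)), v   [¬□-rule on 3: fresh world v, uRv]
5. ¬◇(p3 ∧ (p2 ∧ ¬p3)), u   [¬◇-rule on 4 via vRu]
6. ¬◇(p3 ∧ (p2 ∧ ¬p3)), v   [¬◇-rule on 4 via vRv]
7. ¬(p3 ∧ (p2 ∧ ¬p3)), u   [¬◇-rule on 5 via uRu]
8. ¬(p3 ∧ (p2 ∧ ¬p3)), v   [¬◇-rule on 5 via uRv]
9. ¬(p2 ∧ ¬p3), u   [¬∧-rule on 7 (branches; this branch)]
10. ¬(p2 ∧ ¬p3), v   [¬∧-rule on 8 (branches; this branch)]
11. p3, u   [¬∧-rule on 9 (branches; this branch)]
12. p3, v   [¬∧-rule on 10 (branches; this branch)]
Accessibility: uRu, uRv, vRu, vRv
The negation has an open branch (countermodel exists).

No, not valid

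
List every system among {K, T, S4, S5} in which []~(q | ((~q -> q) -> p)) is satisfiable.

K

K-tableau for the formula:
1. []~(q | ((~q -> q) -> p)), u
Complete open branch: satisfiable in K.
T-tableau for the formula:
1. []~(q | ((~q -> q) -> p)), u
2. ~(q | ((~q -> q) -> p)), u   [[]-rule on 1 via uRu]
3. ~q, u   [~|-rule on 2]
4. ~((~q -> q) -> p), u   [~|-rule on 2]
5. ~q -> q, u   [~->-rule on 4]
6. ~p, u   [~->-rule on 4]
7. q, u   [->-rule on 5 (branches; this branch)]
Accessibility: uRu
Branch closes: q and ~q both at u.
Every branch closes (one shown): unsatisfiable in T, hence also in S4, S5 (every S4/S5-frame is a T-frame).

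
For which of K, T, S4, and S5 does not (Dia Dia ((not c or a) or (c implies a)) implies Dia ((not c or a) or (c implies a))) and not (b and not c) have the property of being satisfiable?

K, T

T-tableau for the formula:
1. not (Dia Dia ((not c or a) or (c implies a)) implies Dia ((not c or a) or (c implies a))) and not (b and not c), 0
2. not (Dia Dia ((not c or a) or (c implies a)) implies Dia ((not c or a) or (c implies a))), 0
3. not (b and not c), 0
4. Dia Dia ((not c or a) or (c implies a)), 0
5. not Dia ((not c or a) or (c implies a)), 0
6. not ((not c or a) or (c implies a)), 0
7. not (not c or a), 0
8. not (c implies a), 0
9. c, 0
10. not a, 0
11. Dia ((not c or a) or (c implies a)), 1
12. not ((not c or a) or (c implies a)), 1
13. not (not c or a), 1
14. not (c implies a), 1
15. c, 1
16. not a, 1
17. (not c or a) or (c implies a), 2
18. c implies a, 2
19. a, 2
Accessibility: 0R0, 0R1, 1R1, 1R2, 2R2
Complete open branch: satisfiable in T, hence also in K (this T-model is also a K-model).
S4-tableau for the formula:
1. not (Dia Dia ((not c or a) or (c implies a)) implies Dia ((not c or a) or (c implies a))) and not (b and not c), 0
2. not (Dia Dia ((not c or a) or (c implies a)) implies Dia ((not c or a) or (c implies a))), 0
3. not (b and not c), 0
4. Dia Dia ((not c or a) or (c implies a)), 0
5. not Dia ((not c or a) or (c implies a)), 0
6. not ((not c or a) or (c implies a)), 0
7. not (not c or a), 0
8. not (c implies a), 0
9. c, 0
10. not a, 0
11. Dia ((not c or a) or (c implies a)), 1
12. not ((not c or a) or (c implies a)), 1
13. not (not c or a), 1
14. not (c implies a), 1
15. c, 1
16. not a, 1
17. (not c or a) or (c implies a), 2
18. not ((not c or a) or (c implies a)), 2
19. not (not c or a), 2
20. not (c implies a), 2
21. c, 2
22. not a, 2
23. c implies a, 2
24. a, 2
Accessibility: 0R0, 0R1, 0R2, 1R1, 1R2, 2R2
Branch closes: a and not a both at 2.
Every branch closes (one shown): unsatisfiable in S4, hence also in S5 (every S5-frame is an S4-frame).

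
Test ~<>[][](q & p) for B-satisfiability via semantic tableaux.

Satisfiable (open branch found)

1. ~<>[][](q & p), w0
2. ~[][](q & p), w0
3. ~[](q & p), w1
4. ~[][](q & p), w1
5. ~(q & p), w2
6. ~p, w2
7. ~[](q & p), w3
8. ~(q & p), w4
9. ~p, w4
Accessibility: w0Rw0, w0Rw1, w1Rw0, w1Rw1, w1Rw2, w1Rw3, w2Rw1, w2Rw2, w3Rw1, w3Rw3, w3Rw4, w4Rw3, w4Rw4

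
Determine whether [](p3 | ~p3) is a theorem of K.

Valid in K

Tableau for the negation ~[](p3 | ~p3):
1. ~[](p3 | ~p3), 0
2. ~(p3 | ~p3), 1
3. ~p3, 1
4. p3, 1
Accessibility: 0R1
Branch closes: p3 and ~p3 both at 1.
Every branch of the negation's tableau closes; the branch above is one of them.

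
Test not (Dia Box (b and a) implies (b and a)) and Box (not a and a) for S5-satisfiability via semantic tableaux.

No, unsatisfiable

1. not (Dia Box (b and a) implies (b and a)) and Box (not a and a), w0
2. not (Dia Box (b and a) implies (b and a)), w0
3. Box (not a and a), w0
4. Dia Box (b and a), w0
5. not (b and a), w0
6. not a and a, w0
7. not a, w0
8. a, w0
Accessibility: w0Rw0
Branch closes: a and not a both at w0.
Every branch closes; the branch above is one of them.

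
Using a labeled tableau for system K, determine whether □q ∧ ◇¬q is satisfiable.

No, unsatisfiable

1. □q ∧ ◇¬q, 0
2. □q, 0
3. ◇¬q, 0
4. ¬q, 1
5. q, 1
Accessibility: 0R1
Branch closes: q and ¬q both at 1.
All branches of the tableau close; one closing branch shown above.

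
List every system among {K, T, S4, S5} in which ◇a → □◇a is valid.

S5

S5-tableau for the negation ¬(◇a → □◇a):
1. ¬(◇a → □◇a), u
2. ◇a, u
3. ¬□◇a, u
4. a, v
5. ¬◇a, w
6. ¬a, u
7. ¬a, v
Accessibility: uRu, uRv, uRw, vRu, vRv, vRw, wRu, wRv, wRw
Branch closes: a and ¬a both at v.
Every branch closes (one shown): valid in S5.
S4-tableau for the negation ¬(◇a → □◇a):
1. ¬(◇a → □◇a), u
2. ◇a, u
3. ¬□◇a, u
4. a, v
5. ¬◇a, w
6. ¬a, w
Accessibility: uRu, uRv, uRw, vRv, wRw
Complete open branch: countermodel on an S4-frame, so not valid in S4, nor in K, T (the same frame is also a K-frame and a T-frame).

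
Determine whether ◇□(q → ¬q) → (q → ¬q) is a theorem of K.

No, not valid

Tableau for the negation ¬(◇□(q → ¬q) → (q → ¬q)):
1. ¬(◇□(q → ¬q) → (q → ¬q)), u
2. ◇□(q → ¬q), u   [¬→-rule on 1]
3. ¬(q → ¬q), u   [¬→-rule on 1]
4. q, u   [¬→-rule on 3]
5. □(q → ¬q), v   [◇-rule on 2: fresh world v, uRv]
Accessibility: uRv
The negation has an open branch (countermodel exists).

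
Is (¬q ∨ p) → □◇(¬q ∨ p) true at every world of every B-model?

Valid

Tableau for the negation ¬((¬q ∨ p) → □◇(¬q ∨ p)):
1. ¬((¬q ∨ p) → □◇(¬q ∨ p)), 0
2. ¬q ∨ p, 0
3. ¬□◇(¬q ∨ p), 0
4. p, 0
5. ¬◇(¬q ∨ p), 1
6. ¬(¬q ∨ p), 0
7. q, 0
8. ¬p, 0
Accessibility: 0R0, 0R1, 1R0, 1R1
Branch closes: p and ¬p both at 0.
All branches of the negation close; one closing branch shown above.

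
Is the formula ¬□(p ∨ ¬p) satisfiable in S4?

1. ¬□(p ∨ ¬p), u
2. ¬(p ∨ ¬p), v
3. ¬p, v
4. p, v
Accessibility: uRu, uRv, vRv
Branch closes: p and ¬p both at v.
(One branch shown.) All branches close.

No, unsatisfiable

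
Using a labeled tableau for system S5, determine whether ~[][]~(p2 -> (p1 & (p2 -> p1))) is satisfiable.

Satisfiable

1. ~[][]~(p2 -> (p1 & (p2 -> p1))), 0
2. ~[]~(p2 -> (p1 & (p2 -> p1))), 1
3. p2 -> (p1 & (p2 -> p1)), 2
4. p1 & (p2 -> p1), 2
5. p1, 2
6. p2 -> p1, 2
Accessibility: 0R0, 0R1, 0R2, 1R0, 1R1, 1R2, 2R0, 2R1, 2R2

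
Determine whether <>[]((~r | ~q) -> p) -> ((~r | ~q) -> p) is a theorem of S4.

Invalid (countermodel exists)

Tableau for the negation ~(<>[]((~r | ~q) -> p) -> ((~r | ~q) -> p)):
1. ~(<>[]((~r | ~q) -> p) -> ((~r | ~q) -> p)), w0
2. <>[]((~r | ~q) -> p), w0
3. ~((~r | ~q) -> p), w0
4. ~r | ~q, w0
5. ~p, w0
6. ~q, w0
7. []((~r | ~q) -> p), w1
8. (~r | ~q) -> p, w1
9. p, w1
Accessibility: w0Rw0, w0Rw1, w1Rw1
The negation has an open branch (countermodel exists).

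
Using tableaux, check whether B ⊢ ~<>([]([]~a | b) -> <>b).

Tableau for the negation <>([]([]~a | b) -> <>b):
1. <>([]([]~a | b) -> <>b), w0
2. []([]~a | b) -> <>b, w1   [<>-rule on 1: fresh world w1, w0Rw1]
3. <>b, w1   [->-rule on 2 (branches; this branch)]
4. b, w2   [<>-rule on 3: fresh world w2, w1Rw2]
Accessibility: w0Rw0, w0Rw1, w1Rw0, w1Rw1, w1Rw2, w2Rw1, w2Rw2
The negation has an open branch (countermodel exists).

Invalid (countermodel exists)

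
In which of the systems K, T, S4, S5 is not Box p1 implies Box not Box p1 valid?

S5

S4-tableau for the negation not (not Box p1 implies Box not Box p1):
1. not (not Box p1 implies Box not Box p1), u
2. not Box p1, u
3. not Box not Box p1, u
4. not p1, v
5. Box p1, w
6. p1, w
Accessibility: uRu, uRv, uRw, vRv, wRw
Complete open branch: countermodel on an S4-frame, so not valid in S4, nor in K, T (the same frame is also a K-frame and a T-frame).
S5-tableau for the negation not (not Box p1 implies Box not Box p1):
1. not (not Box p1 implies Box not Box p1), u
2. not Box p1, u
3. not Box not Box p1, u
4. not p1, v
5. Box p1, w
6. p1, u
7. p1, v
Accessibility: uRu, uRv, uRw, vRu, vRv, vRw, wRu, wRv, wRw
Branch closes: p1 and not p1 both at v.
Every branch closes (one shown): valid in S5.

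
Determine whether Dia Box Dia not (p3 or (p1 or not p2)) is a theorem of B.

Tableau for the negation not Dia Box Dia not (p3 or (p1 or not p2)):
1. not Dia Box Dia not (p3 or (p1 or not p2)), u
2. not Box Dia not (p3 or (p1 or not p2)), u   [neg-Dia-rule on 1 via uRu]
3. not Dia not (p3 or (p1 or not p2)), v   [neg-Box-rule on 2: fresh world v, uRv]
4. not Box Dia not (p3 or (p1 or not p2)), v   [neg-Dia-rule on 1 via uRv]
5. p3 or (p1 or not p2), u   [neg-Dia-rule on 3 via vRu]
6. p3 or (p1 or not p2), v   [neg-Dia-rule on 3 via vRv]
7. p1 or not p2, u   [or-rule on 5 (branches; this branch)]
8. p1 or not p2, v   [or-rule on 6 (branches; this branch)]
9. not p2, u   [or-rule on 7 (branches; this branch)]
10. not p2, v   [or-rule on 8 (branches; this branch)]
11. not Dia not (p3 or (p1 or not p2)), w   [neg-Box-rule on 4: fresh world w, vRw]
12. p3 or (p1 or not p2), w   [neg-Dia-rule on 3 via vRw]
13. p1 or not p2, w   [or-rule on 12 (branches; this branch)]
14. not p2, w   [or-rule on 13 (branches; this branch)]
Accessibility: uRu, uRv, vRu, vRv, vRw, wRv, wRw
The negation has an open branch (countermodel exists).

Not valid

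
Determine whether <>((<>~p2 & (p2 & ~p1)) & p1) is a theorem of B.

Not valid

Tableau for the negation ~<>((<>~p2 & (p2 & ~p1)) & p1):
1. ~<>((<>~p2 & (p2 & ~p1)) & p1), u
2. ~((<>~p2 & (p2 & ~p1)) & p1), u
3. ~p1, u
Accessibility: uRu
The negation has an open branch (countermodel exists).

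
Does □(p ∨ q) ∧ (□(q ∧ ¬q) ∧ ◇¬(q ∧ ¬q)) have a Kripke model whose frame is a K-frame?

Unsatisfiable (every branch closes)

1. □(p ∨ q) ∧ (□(q ∧ ¬q) ∧ ◇¬(q ∧ ¬q)), w0
2. □(p ∨ q), w0
3. □(q ∧ ¬q) ∧ ◇¬(q ∧ ¬q), w0
4. □(q ∧ ¬q), w0
5. ◇¬(q ∧ ¬q), w0
6. ¬(q ∧ ¬q), w1
7. p ∨ q, w1
8. q ∧ ¬q, w1
9. q, w1
10. ¬q, w1
Accessibility: w0Rw1
Branch closes: q and ¬q both at w1.
(One branch shown.) All branches close.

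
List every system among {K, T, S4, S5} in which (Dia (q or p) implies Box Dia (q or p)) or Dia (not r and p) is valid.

S4-tableau for the negation not ((Dia (q or p) implies Box Dia (q or p)) or Dia (not r and p)):
1. not ((Dia (q or p) implies Box Dia (q or p)) or Dia (not r and p)), u
2. not (Dia (q or p) implies Box Dia (q or p)), u
3. not Dia (not r and p), u
4. Dia (q or p), u
5. not Box Dia (q or p), u
6. not (not r and p), u
7. not p, u
8. q or p, v
9. not (not r and p), v
10. p, v
11. r, v
12. not Dia (q or p), w
13. not (not r and p), w
14. not (q or p), w
15. not q, w
16. not p, w
Accessibility: uRu, uRv, uRw, vRv, wRw
Complete open branch: countermodel on an S4-frame, so not valid in S4, nor in K, T (the same frame is also a K-frame and a T-frame).
S5-tableau for the negation not ((Dia (q or p) implies Box Dia (q or p)) or Dia (not r and p)):
1. not ((Dia (q or p) implies Box Dia (q or p)) or Dia (not r and p)), u
2. not (Dia (q or p) implies Box Dia (q or p)), u
3. not Dia (not r and p), u
4. Dia (q or p), u
5. not Box Dia (q or p), u
6. not (not r and p), u
7. not p, u
8. q or p, v
9. not (not r and p), v
10. p, v
11. r, v
12. not Dia (q or p), w
13. not (not r and p), w
14. not (q or p), u
15. not q, u
16. not (q or p), v
17. not q, v
18. not p, v
Accessibility: uRu, uRv, uRw, vRu, vRv, vRw, wRu, wRv, wRw
Branch closes: p and not p both at v.
Every branch closes (one shown): valid in S5.

S5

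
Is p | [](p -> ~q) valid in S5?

Invalid (countermodel exists)

Tableau for the negation ~(p | [](p -> ~q)):
1. ~(p | [](p -> ~q)), w0
2. ~p, w0   [~|-rule on 1]
3. ~[](p -> ~q), w0   [~|-rule on 1]
4. ~(p -> ~q), w1   [~[]-rule on 3: fresh world w1, w0Rw1]
5. p, w1   [~->-rule on 4]
6. q, w1   [~->-rule on 4]
Accessibility: w0Rw0, w0Rw1, w1Rw0, w1Rw1
The negation has an open branch (countermodel exists).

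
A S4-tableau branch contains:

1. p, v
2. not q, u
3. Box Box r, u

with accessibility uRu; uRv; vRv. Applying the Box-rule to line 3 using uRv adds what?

Box r, v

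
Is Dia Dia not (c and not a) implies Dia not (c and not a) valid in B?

Invalid (countermodel exists)

Tableau for the negation not (Dia Dia not (c and not a) implies Dia not (c and not a)):
1. not (Dia Dia not (c and not a) implies Dia not (c and not a)), u
2. Dia Dia not (c and not a), u   [neg-implies-rule on 1]
3. not Dia not (c and not a), u   [neg-implies-rule on 1]
4. c and not a, u   [neg-Dia-rule on 3 via uRu]
5. c, u   [and-rule on 4]
6. not a, u   [and-rule on 4]
7. Dia not (c and not a), v   [Dia-rule on 2: fresh world v, uRv]
8. c and not a, v   [neg-Dia-rule on 3 via uRv]
9. c, v   [and-rule on 8]
10. not a, v   [and-rule on 8]
11. not (c and not a), w   [Dia-rule on 7: fresh world w, vRw]
12. a, w   [neg-and-rule on 11 (branches; this branch)]
Accessibility: uRu, uRv, vRu, vRv, vRw, wRv, wRw
The negation has an open branch (countermodel exists).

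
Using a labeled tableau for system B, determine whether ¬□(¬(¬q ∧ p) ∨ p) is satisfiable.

Unsatisfiable (every branch closes)

1. ¬□(¬(¬q ∧ p) ∨ p), w0
2. ¬(¬(¬q ∧ p) ∨ p), w1
3. ¬q ∧ p, w1
4. ¬p, w1
5. ¬q, w1
6. p, w1
Accessibility: w0Rw0, w0Rw1, w1Rw0, w1Rw1
Branch closes: p and ¬p both at w1.
Every branch closes; the branch above is one of them.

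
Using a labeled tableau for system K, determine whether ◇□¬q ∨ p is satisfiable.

1. ◇□¬q ∨ p, 0
2. p, 0

Satisfiable (open branch found)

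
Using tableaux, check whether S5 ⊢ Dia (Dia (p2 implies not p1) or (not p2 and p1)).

Tableau for the negation not Dia (Dia (p2 implies not p1) or (not p2 and p1)):
1. not Dia (Dia (p2 implies not p1) or (not p2 and p1)), u
2. not (Dia (p2 implies not p1) or (not p2 and p1)), u
3. not Dia (p2 implies not p1), u
4. not (not p2 and p1), u
5. not (p2 implies not p1), u
6. p2, u
7. p1, u
Accessibility: uRu
The negation has an open branch (countermodel exists).

Invalid (countermodel exists)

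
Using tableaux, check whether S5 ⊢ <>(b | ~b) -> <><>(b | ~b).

Yes, valid

Tableau for the negation ~(<>(b | ~b) -> <><>(b | ~b)):
1. ~(<>(b | ~b) -> <><>(b | ~b)), w0
2. <>(b | ~b), w0   [~->-rule on 1]
3. ~<><>(b | ~b), w0   [~->-rule on 1]
4. ~<>(b | ~b), w0   [~<>-rule on 3 via w0Rw0]
5. ~(b | ~b), w0   [~<>-rule on 4 via w0Rw0]
6. ~b, w0   [~|-rule on 5]
7. b, w0   [~|-rule on 5]
Accessibility: w0Rw0
Branch closes: b and ~b both at w0.
All branches of the negation close; one closing branch shown above.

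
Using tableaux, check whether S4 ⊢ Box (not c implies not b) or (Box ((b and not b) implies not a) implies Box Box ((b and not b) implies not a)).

Valid

Tableau for the negation not (Box (not c implies not b) or (Box ((b and not b) implies not a) implies Box Box ((b and not b) implies not a))):
1. not (Box (not c implies not b) or (Box ((b and not b) implies not a) implies Box Box ((b and not b) implies not a))), 0
2. not Box (not c implies not b), 0
3. not (Box ((b and not b) implies not a) implies Box Box ((b and not b) implies not a)), 0
4. Box ((b and not b) implies not a), 0
5. not Box Box ((b and not b) implies not a), 0
6. (b and not b) implies not a, 0
7. not (b and not b), 0
8. b, 0
9. not (not c implies not b), 1
10. not c, 1
11. b, 1
12. (b and not b) implies not a, 1
13. not (b and not b), 1
14. not Box ((b and not b) implies not a), 2
15. (b and not b) implies not a, 2
16. not (b and not b), 2
17. b, 2
18. not ((b and not b) implies not a), 3
19. b and not b, 3
20. a, 3
21. b, 3
22. not b, 3
Accessibility: 0R0, 0R1, 0R2, 0R3, 1R1, 2R2, 2R3, 3R3
Branch closes: b and not b both at 3.
Every branch of the negation's tableau closes; the branch above is one of them.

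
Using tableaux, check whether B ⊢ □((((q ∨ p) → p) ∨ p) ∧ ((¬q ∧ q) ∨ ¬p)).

No, not valid

Tableau for the negation ¬□((((q ∨ p) → p) ∨ p) ∧ ((¬q ∧ q) ∨ ¬p)):
1. ¬□((((q ∨ p) → p) ∨ p) ∧ ((¬q ∧ q) ∨ ¬p)), w0
2. ¬((((q ∨ p) → p) ∨ p) ∧ ((¬q ∧ q) ∨ ¬p)), w1
3. ¬((¬q ∧ q) ∨ ¬p), w1
4. ¬(¬q ∧ q), w1
5. p, w1
6. ¬q, w1
Accessibility: w0Rw0, w0Rw1, w1Rw0, w1Rw1
The negation has an open branch (countermodel exists).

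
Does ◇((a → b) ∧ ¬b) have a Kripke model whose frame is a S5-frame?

Satisfiable

1. ◇((a → b) ∧ ¬b), w0
2. (a → b) ∧ ¬b, w1
3. a → b, w1
4. ¬b, w1
5. ¬a, w1
Accessibility: w0Rw0, w0Rw1, w1Rw0, w1Rw1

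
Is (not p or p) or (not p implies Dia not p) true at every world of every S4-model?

Valid in S4

Tableau for the negation not ((not p or p) or (not p implies Dia not p)):
1. not ((not p or p) or (not p implies Dia not p)), u
2. not (not p or p), u   [neg-or-rule on 1]
3. not (not p implies Dia not p), u   [neg-or-rule on 1]
4. p, u   [neg-or-rule on 2]
5. not p, u   [neg-or-rule on 2]
Accessibility: uRu
Branch closes: p and not p both at u.
Every branch of the negation's tableau closes; the branch above is one of them.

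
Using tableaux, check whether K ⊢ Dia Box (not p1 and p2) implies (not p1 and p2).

No, not valid

Tableau for the negation not (Dia Box (not p1 and p2) implies (not p1 and p2)):
1. not (Dia Box (not p1 and p2) implies (not p1 and p2)), u
2. Dia Box (not p1 and p2), u
3. not (not p1 and p2), u
4. not p2, u
5. Box (not p1 and p2), v
Accessibility: uRv
The negation has an open branch (countermodel exists).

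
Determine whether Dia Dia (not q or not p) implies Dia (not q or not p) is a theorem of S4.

Yes, valid

Tableau for the negation not (Dia Dia (not q or not p) implies Dia (not q or not p)):
1. not (Dia Dia (not q or not p) implies Dia (not q or not p)), 0
2. Dia Dia (not q or not p), 0
3. not Dia (not q or not p), 0
4. not (not q or not p), 0
5. q, 0
6. p, 0
7. Dia (not q or not p), 1
8. not (not q or not p), 1
9. q, 1
10. p, 1
11. not q or not p, 2
12. not (not q or not p), 2
13. q, 2
14. p, 2
15. not p, 2
Accessibility: 0R0, 0R1, 0R2, 1R1, 1R2, 2R2
Branch closes: p and not p both at 2.
Every branch of the negation's tableau closes; the branch above is one of them.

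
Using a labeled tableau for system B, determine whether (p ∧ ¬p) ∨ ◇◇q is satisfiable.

1. (p ∧ ¬p) ∨ ◇◇q, w0
2. ◇◇q, w0
3. ◇q, w1
4. q, w2
Accessibility: w0Rw0, w0Rw1, w1Rw0, w1Rw1, w1Rw2, w2Rw1, w2Rw2

Yes, satisfiable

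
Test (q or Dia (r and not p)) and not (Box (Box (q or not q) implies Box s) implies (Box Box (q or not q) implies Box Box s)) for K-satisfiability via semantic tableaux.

1. (q or Dia (r and not p)) and not (Box (Box (q or not q) implies Box s) implies (Box Box (q or not q) implies Box Box s)), u
2. q or Dia (r and not p), u
3. not (Box (Box (q or not q) implies Box s) implies (Box Box (q or not q) implies Box Box s)), u
4. Box (Box (q or not q) implies Box s), u
5. not (Box Box (q or not q) implies Box Box s), u
6. Box Box (q or not q), u
7. not Box Box s, u
8. Dia (r and not p), u
9. not Box s, v
10. Box (q or not q) implies Box s, v
11. Box (q or not q), v
12. not Box (q or not q), v
13. r and not p, w
14. r, w
15. not p, w
16. Box (q or not q) implies Box s, w
17. Box (q or not q), w
18. Box s, w
19. not s, x
20. q or not q, x
21. not q, x
22. not (q or not q), y
23. not q, y
24. q, y
Accessibility: uRv, uRw, vRx, vRy
Branch closes: q and not q both at y.
All branches of the tableau close; one closing branch shown above.

No, unsatisfiable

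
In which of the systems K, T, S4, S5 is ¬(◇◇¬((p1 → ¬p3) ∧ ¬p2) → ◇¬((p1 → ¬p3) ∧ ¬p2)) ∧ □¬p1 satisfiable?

S4-tableau for the formula:
1. ¬(◇◇¬((p1 → ¬p3) ∧ ¬p2) → ◇¬((p1 → ¬p3) ∧ ¬p2)) ∧ □¬p1, u
2. ¬(◇◇¬((p1 → ¬p3) ∧ ¬p2) → ◇¬((p1 → ¬p3) ∧ ¬p2)), u
3. □¬p1, u
4. ◇◇¬((p1 → ¬p3) ∧ ¬p2), u
5. ¬◇¬((p1 → ¬p3) ∧ ¬p2), u
6. ¬p1, u
7. (p1 → ¬p3) ∧ ¬p2, u
8. p1 → ¬p3, u
9. ¬p2, u
10. ¬p3, u
11. ◇¬((p1 → ¬p3) ∧ ¬p2), v
12. ¬p1, v
13. (p1 → ¬p3) ∧ ¬p2, v
14. p1 → ¬p3, v
15. ¬p2, v
16. ¬p3, v
17. ¬((p1 → ¬p3) ∧ ¬p2), w
18. ¬p1, w
19. (p1 → ¬p3) ∧ ¬p2, w
20. p1 → ¬p3, w
21. ¬p2, w
22. ¬(p1 → ¬p3), w
23. p1, w
24. p3, w
Accessibility: uRu, uRv, uRw, vRv, vRw, wRw
Branch closes: p1 and ¬p1 both at w.
Every branch closes (one shown): unsatisfiable in S4, hence also in S5 (every S5-frame is an S4-frame).
T-tableau for the formula:
1. ¬(◇◇¬((p1 → ¬p3) ∧ ¬p2) → ◇¬((p1 → ¬p3) ∧ ¬p2)) ∧ □¬p1, u
2. ¬(◇◇¬((p1 → ¬p3) ∧ ¬p2) → ◇¬((p1 → ¬p3) ∧ ¬p2)), u
3. □¬p1, u
4. ◇◇¬((p1 → ¬p3) ∧ ¬p2), u
5. ¬◇¬((p1 → ¬p3) ∧ ¬p2), u
6. ¬p1, u
7. (p1 → ¬p3) ∧ ¬p2, u
8. p1 → ¬p3, u
9. ¬p2, u
10. ¬p3, u
11. ◇¬((p1 → ¬p3) ∧ ¬p2), v
12. ¬p1, v
13. (p1 → ¬p3) ∧ ¬p2, v
14. p1 → ¬p3, v
15. ¬p2, v
16. ¬p3, v
17. ¬((p1 → ¬p3) ∧ ¬p2), w
18. p2, w
Accessibility: uRu, uRv, vRv, vRw, wRw
Complete open branch: satisfiable in T, hence also in K (this T-model is also a K-model).

K, T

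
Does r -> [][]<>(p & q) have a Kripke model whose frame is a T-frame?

1. r -> [][]<>(p & q), 0
2. [][]<>(p & q), 0
3. []<>(p & q), 0
4. <>(p & q), 0
5. p & q, 1
6. p, 1
7. q, 1
8. []<>(p & q), 1
9. <>(p & q), 1
10. p & q, 2
11. p, 2
12. q, 2
13. <>(p & q), 2
14. p & q, 3
15. p, 3
16. q, 3
Accessibility: 0R0, 0R1, 1R1, 1R2, 2R2, 2R3, 3R3

Satisfiable (open branch found)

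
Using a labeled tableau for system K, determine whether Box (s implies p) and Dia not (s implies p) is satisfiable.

Unsatisfiable

1. Box (s implies p) and Dia not (s implies p), u
2. Box (s implies p), u   [and-rule on 1]
3. Dia not (s implies p), u   [and-rule on 1]
4. not (s implies p), v   [Dia-rule on 3: fresh world v, uRv]
5. s, v   [neg-implies-rule on 4]
6. not p, v   [neg-implies-rule on 4]
7. s implies p, v   [Box-rule on 2 via uRv]
8. p, v   [implies-rule on 7 (branches; this branch)]
Accessibility: uRv
Branch closes: p and not p both at v.
(One branch shown.) All branches close.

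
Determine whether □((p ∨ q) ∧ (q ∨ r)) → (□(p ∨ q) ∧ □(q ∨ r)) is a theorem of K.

Tableau for the negation ¬(□((p ∨ q) ∧ (q ∨ r)) → (□(p ∨ q) ∧ □(q ∨ r))):
1. ¬(□((p ∨ q) ∧ (q ∨ r)) → (□(p ∨ q) ∧ □(q ∨ r))), u
2. □((p ∨ q) ∧ (q ∨ r)), u   [¬→-rule on 1]
3. ¬(□(p ∨ q) ∧ □(q ∨ r)), u   [¬→-rule on 1]
4. ¬□(q ∨ r), u   [¬∧-rule on 3 (branches; this branch)]
5. ¬(q ∨ r), v   [¬□-rule on 4: fresh world v, uRv]
6. ¬q, v   [¬∨-rule on 5]
7. ¬r, v   [¬∨-rule on 5]
8. (p ∨ q) ∧ (q ∨ r), v   [□-rule on 2 via uRv]
9. p ∨ q, v   [∧-rule on 8]
10. q ∨ r, v   [∧-rule on 8]
11. p, v   [∨-rule on 9 (branches; this branch)]
12. r, v   [∨-rule on 10 (branches; this branch)]
Accessibility: uRv
Branch closes: r and ¬r both at v.
Every branch of the negation's tableau closes; the branch above is one of them.

Yes, valid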